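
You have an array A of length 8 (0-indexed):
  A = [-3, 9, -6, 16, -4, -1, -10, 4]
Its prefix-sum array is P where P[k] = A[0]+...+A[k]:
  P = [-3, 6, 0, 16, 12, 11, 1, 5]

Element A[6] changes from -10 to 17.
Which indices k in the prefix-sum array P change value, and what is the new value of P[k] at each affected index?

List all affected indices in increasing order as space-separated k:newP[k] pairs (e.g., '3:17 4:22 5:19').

Answer: 6:28 7:32

Derivation:
P[k] = A[0] + ... + A[k]
P[k] includes A[6] iff k >= 6
Affected indices: 6, 7, ..., 7; delta = 27
  P[6]: 1 + 27 = 28
  P[7]: 5 + 27 = 32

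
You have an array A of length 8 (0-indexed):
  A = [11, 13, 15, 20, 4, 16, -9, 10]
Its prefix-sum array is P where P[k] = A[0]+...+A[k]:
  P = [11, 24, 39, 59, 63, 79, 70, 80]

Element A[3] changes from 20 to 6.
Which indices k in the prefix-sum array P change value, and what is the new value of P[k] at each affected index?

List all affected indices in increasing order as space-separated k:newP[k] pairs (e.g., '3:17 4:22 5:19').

Answer: 3:45 4:49 5:65 6:56 7:66

Derivation:
P[k] = A[0] + ... + A[k]
P[k] includes A[3] iff k >= 3
Affected indices: 3, 4, ..., 7; delta = -14
  P[3]: 59 + -14 = 45
  P[4]: 63 + -14 = 49
  P[5]: 79 + -14 = 65
  P[6]: 70 + -14 = 56
  P[7]: 80 + -14 = 66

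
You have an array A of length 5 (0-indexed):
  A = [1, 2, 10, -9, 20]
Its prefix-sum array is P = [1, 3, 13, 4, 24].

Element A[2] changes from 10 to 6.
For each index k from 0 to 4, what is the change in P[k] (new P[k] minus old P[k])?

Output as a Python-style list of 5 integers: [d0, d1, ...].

Element change: A[2] 10 -> 6, delta = -4
For k < 2: P[k] unchanged, delta_P[k] = 0
For k >= 2: P[k] shifts by exactly -4
Delta array: [0, 0, -4, -4, -4]

Answer: [0, 0, -4, -4, -4]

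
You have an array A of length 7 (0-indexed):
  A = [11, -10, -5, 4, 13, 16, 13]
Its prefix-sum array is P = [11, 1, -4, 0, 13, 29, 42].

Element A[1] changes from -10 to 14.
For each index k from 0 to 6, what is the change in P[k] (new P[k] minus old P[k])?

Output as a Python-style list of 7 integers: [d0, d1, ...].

Answer: [0, 24, 24, 24, 24, 24, 24]

Derivation:
Element change: A[1] -10 -> 14, delta = 24
For k < 1: P[k] unchanged, delta_P[k] = 0
For k >= 1: P[k] shifts by exactly 24
Delta array: [0, 24, 24, 24, 24, 24, 24]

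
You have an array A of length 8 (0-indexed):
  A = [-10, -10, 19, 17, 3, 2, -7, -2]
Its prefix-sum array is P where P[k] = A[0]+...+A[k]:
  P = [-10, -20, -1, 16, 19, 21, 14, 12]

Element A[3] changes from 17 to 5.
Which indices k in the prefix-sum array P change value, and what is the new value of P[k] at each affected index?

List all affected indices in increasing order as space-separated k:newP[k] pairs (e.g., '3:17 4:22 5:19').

P[k] = A[0] + ... + A[k]
P[k] includes A[3] iff k >= 3
Affected indices: 3, 4, ..., 7; delta = -12
  P[3]: 16 + -12 = 4
  P[4]: 19 + -12 = 7
  P[5]: 21 + -12 = 9
  P[6]: 14 + -12 = 2
  P[7]: 12 + -12 = 0

Answer: 3:4 4:7 5:9 6:2 7:0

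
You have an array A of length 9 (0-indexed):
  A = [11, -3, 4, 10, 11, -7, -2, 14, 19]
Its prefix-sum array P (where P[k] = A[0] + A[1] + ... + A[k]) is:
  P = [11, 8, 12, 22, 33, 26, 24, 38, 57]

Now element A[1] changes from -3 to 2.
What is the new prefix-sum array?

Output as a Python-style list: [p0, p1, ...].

Answer: [11, 13, 17, 27, 38, 31, 29, 43, 62]

Derivation:
Change: A[1] -3 -> 2, delta = 5
P[k] for k < 1: unchanged (A[1] not included)
P[k] for k >= 1: shift by delta = 5
  P[0] = 11 + 0 = 11
  P[1] = 8 + 5 = 13
  P[2] = 12 + 5 = 17
  P[3] = 22 + 5 = 27
  P[4] = 33 + 5 = 38
  P[5] = 26 + 5 = 31
  P[6] = 24 + 5 = 29
  P[7] = 38 + 5 = 43
  P[8] = 57 + 5 = 62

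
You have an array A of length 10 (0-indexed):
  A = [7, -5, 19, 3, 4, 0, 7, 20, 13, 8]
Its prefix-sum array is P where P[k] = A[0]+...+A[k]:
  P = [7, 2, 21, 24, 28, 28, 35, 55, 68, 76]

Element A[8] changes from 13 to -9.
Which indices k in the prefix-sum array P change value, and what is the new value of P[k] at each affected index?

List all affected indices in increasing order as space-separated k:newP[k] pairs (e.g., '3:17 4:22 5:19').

Answer: 8:46 9:54

Derivation:
P[k] = A[0] + ... + A[k]
P[k] includes A[8] iff k >= 8
Affected indices: 8, 9, ..., 9; delta = -22
  P[8]: 68 + -22 = 46
  P[9]: 76 + -22 = 54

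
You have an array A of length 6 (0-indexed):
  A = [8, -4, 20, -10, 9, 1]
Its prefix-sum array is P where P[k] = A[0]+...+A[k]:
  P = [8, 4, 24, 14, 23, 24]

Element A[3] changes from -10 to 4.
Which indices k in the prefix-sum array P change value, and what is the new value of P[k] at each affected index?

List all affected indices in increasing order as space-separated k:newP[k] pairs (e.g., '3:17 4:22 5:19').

Answer: 3:28 4:37 5:38

Derivation:
P[k] = A[0] + ... + A[k]
P[k] includes A[3] iff k >= 3
Affected indices: 3, 4, ..., 5; delta = 14
  P[3]: 14 + 14 = 28
  P[4]: 23 + 14 = 37
  P[5]: 24 + 14 = 38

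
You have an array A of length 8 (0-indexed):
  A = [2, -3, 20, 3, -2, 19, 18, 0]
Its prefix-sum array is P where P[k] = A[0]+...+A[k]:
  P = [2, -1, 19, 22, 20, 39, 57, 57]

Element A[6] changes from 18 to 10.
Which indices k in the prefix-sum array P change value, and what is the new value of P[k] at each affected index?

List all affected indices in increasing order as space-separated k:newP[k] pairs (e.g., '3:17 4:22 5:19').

P[k] = A[0] + ... + A[k]
P[k] includes A[6] iff k >= 6
Affected indices: 6, 7, ..., 7; delta = -8
  P[6]: 57 + -8 = 49
  P[7]: 57 + -8 = 49

Answer: 6:49 7:49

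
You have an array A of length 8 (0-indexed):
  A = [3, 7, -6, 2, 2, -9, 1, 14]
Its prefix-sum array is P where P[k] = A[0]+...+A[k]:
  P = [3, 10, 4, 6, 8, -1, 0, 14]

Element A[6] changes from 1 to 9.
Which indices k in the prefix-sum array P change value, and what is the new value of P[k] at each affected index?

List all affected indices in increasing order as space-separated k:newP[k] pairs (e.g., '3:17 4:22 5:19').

P[k] = A[0] + ... + A[k]
P[k] includes A[6] iff k >= 6
Affected indices: 6, 7, ..., 7; delta = 8
  P[6]: 0 + 8 = 8
  P[7]: 14 + 8 = 22

Answer: 6:8 7:22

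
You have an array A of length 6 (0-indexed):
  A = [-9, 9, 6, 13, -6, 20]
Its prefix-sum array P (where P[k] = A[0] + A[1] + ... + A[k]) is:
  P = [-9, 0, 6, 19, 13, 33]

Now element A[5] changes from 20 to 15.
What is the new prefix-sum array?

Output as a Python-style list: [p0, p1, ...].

Change: A[5] 20 -> 15, delta = -5
P[k] for k < 5: unchanged (A[5] not included)
P[k] for k >= 5: shift by delta = -5
  P[0] = -9 + 0 = -9
  P[1] = 0 + 0 = 0
  P[2] = 6 + 0 = 6
  P[3] = 19 + 0 = 19
  P[4] = 13 + 0 = 13
  P[5] = 33 + -5 = 28

Answer: [-9, 0, 6, 19, 13, 28]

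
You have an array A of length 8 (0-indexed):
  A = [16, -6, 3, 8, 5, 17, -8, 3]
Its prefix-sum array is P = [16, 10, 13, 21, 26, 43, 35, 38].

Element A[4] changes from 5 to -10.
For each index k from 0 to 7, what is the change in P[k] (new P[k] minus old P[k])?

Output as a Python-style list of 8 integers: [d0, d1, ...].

Answer: [0, 0, 0, 0, -15, -15, -15, -15]

Derivation:
Element change: A[4] 5 -> -10, delta = -15
For k < 4: P[k] unchanged, delta_P[k] = 0
For k >= 4: P[k] shifts by exactly -15
Delta array: [0, 0, 0, 0, -15, -15, -15, -15]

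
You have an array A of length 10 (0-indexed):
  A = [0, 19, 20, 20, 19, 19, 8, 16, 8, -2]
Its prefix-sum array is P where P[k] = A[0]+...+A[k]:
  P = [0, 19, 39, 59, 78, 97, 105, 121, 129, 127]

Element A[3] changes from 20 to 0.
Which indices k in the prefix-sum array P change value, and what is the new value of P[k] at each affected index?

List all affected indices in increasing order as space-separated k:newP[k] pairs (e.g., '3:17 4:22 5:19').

Answer: 3:39 4:58 5:77 6:85 7:101 8:109 9:107

Derivation:
P[k] = A[0] + ... + A[k]
P[k] includes A[3] iff k >= 3
Affected indices: 3, 4, ..., 9; delta = -20
  P[3]: 59 + -20 = 39
  P[4]: 78 + -20 = 58
  P[5]: 97 + -20 = 77
  P[6]: 105 + -20 = 85
  P[7]: 121 + -20 = 101
  P[8]: 129 + -20 = 109
  P[9]: 127 + -20 = 107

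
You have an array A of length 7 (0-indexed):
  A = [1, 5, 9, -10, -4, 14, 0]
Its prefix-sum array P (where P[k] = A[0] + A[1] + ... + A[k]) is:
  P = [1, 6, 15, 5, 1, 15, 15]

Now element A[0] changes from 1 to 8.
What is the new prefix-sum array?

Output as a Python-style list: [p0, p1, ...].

Answer: [8, 13, 22, 12, 8, 22, 22]

Derivation:
Change: A[0] 1 -> 8, delta = 7
P[k] for k < 0: unchanged (A[0] not included)
P[k] for k >= 0: shift by delta = 7
  P[0] = 1 + 7 = 8
  P[1] = 6 + 7 = 13
  P[2] = 15 + 7 = 22
  P[3] = 5 + 7 = 12
  P[4] = 1 + 7 = 8
  P[5] = 15 + 7 = 22
  P[6] = 15 + 7 = 22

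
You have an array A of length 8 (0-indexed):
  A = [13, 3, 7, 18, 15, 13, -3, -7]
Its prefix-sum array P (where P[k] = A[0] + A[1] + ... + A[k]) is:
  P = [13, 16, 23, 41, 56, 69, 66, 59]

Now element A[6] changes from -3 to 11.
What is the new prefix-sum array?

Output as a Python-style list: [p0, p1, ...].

Change: A[6] -3 -> 11, delta = 14
P[k] for k < 6: unchanged (A[6] not included)
P[k] for k >= 6: shift by delta = 14
  P[0] = 13 + 0 = 13
  P[1] = 16 + 0 = 16
  P[2] = 23 + 0 = 23
  P[3] = 41 + 0 = 41
  P[4] = 56 + 0 = 56
  P[5] = 69 + 0 = 69
  P[6] = 66 + 14 = 80
  P[7] = 59 + 14 = 73

Answer: [13, 16, 23, 41, 56, 69, 80, 73]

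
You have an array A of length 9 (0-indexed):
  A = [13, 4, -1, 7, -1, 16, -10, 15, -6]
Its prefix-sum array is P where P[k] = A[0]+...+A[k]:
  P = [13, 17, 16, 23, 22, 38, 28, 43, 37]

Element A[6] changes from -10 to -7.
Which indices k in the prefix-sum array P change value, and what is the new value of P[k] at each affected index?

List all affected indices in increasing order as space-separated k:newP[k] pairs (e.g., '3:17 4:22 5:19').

Answer: 6:31 7:46 8:40

Derivation:
P[k] = A[0] + ... + A[k]
P[k] includes A[6] iff k >= 6
Affected indices: 6, 7, ..., 8; delta = 3
  P[6]: 28 + 3 = 31
  P[7]: 43 + 3 = 46
  P[8]: 37 + 3 = 40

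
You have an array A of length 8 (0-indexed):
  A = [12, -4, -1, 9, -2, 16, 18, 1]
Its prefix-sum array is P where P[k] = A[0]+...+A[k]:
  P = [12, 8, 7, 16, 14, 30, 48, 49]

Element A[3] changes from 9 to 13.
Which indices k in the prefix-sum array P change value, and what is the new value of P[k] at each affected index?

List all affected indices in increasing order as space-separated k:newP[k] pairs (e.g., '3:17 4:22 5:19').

Answer: 3:20 4:18 5:34 6:52 7:53

Derivation:
P[k] = A[0] + ... + A[k]
P[k] includes A[3] iff k >= 3
Affected indices: 3, 4, ..., 7; delta = 4
  P[3]: 16 + 4 = 20
  P[4]: 14 + 4 = 18
  P[5]: 30 + 4 = 34
  P[6]: 48 + 4 = 52
  P[7]: 49 + 4 = 53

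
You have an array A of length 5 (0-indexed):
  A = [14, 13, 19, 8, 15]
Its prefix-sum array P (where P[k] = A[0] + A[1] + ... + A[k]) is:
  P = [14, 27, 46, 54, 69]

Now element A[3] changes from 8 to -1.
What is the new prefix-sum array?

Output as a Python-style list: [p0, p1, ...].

Answer: [14, 27, 46, 45, 60]

Derivation:
Change: A[3] 8 -> -1, delta = -9
P[k] for k < 3: unchanged (A[3] not included)
P[k] for k >= 3: shift by delta = -9
  P[0] = 14 + 0 = 14
  P[1] = 27 + 0 = 27
  P[2] = 46 + 0 = 46
  P[3] = 54 + -9 = 45
  P[4] = 69 + -9 = 60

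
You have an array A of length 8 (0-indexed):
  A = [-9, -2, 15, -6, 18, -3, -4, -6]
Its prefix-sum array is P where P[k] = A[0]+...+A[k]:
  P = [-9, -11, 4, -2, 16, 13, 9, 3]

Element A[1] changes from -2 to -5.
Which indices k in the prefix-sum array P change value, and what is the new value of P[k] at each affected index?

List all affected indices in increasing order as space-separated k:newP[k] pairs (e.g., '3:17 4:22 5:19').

Answer: 1:-14 2:1 3:-5 4:13 5:10 6:6 7:0

Derivation:
P[k] = A[0] + ... + A[k]
P[k] includes A[1] iff k >= 1
Affected indices: 1, 2, ..., 7; delta = -3
  P[1]: -11 + -3 = -14
  P[2]: 4 + -3 = 1
  P[3]: -2 + -3 = -5
  P[4]: 16 + -3 = 13
  P[5]: 13 + -3 = 10
  P[6]: 9 + -3 = 6
  P[7]: 3 + -3 = 0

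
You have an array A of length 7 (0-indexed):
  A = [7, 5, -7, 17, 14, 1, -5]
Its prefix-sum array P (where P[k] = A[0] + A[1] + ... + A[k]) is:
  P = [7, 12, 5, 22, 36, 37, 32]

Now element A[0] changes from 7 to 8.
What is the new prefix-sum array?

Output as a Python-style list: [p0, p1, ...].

Answer: [8, 13, 6, 23, 37, 38, 33]

Derivation:
Change: A[0] 7 -> 8, delta = 1
P[k] for k < 0: unchanged (A[0] not included)
P[k] for k >= 0: shift by delta = 1
  P[0] = 7 + 1 = 8
  P[1] = 12 + 1 = 13
  P[2] = 5 + 1 = 6
  P[3] = 22 + 1 = 23
  P[4] = 36 + 1 = 37
  P[5] = 37 + 1 = 38
  P[6] = 32 + 1 = 33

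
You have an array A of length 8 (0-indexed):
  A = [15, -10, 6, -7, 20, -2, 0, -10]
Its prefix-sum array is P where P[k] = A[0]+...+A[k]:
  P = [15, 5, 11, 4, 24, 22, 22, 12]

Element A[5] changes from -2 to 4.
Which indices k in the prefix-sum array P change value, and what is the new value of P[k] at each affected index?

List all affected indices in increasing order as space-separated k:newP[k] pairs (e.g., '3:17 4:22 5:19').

Answer: 5:28 6:28 7:18

Derivation:
P[k] = A[0] + ... + A[k]
P[k] includes A[5] iff k >= 5
Affected indices: 5, 6, ..., 7; delta = 6
  P[5]: 22 + 6 = 28
  P[6]: 22 + 6 = 28
  P[7]: 12 + 6 = 18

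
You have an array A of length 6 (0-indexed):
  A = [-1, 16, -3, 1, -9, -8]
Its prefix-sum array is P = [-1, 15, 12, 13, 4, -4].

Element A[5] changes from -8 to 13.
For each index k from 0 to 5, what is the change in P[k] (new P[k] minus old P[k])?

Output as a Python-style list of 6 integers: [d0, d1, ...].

Element change: A[5] -8 -> 13, delta = 21
For k < 5: P[k] unchanged, delta_P[k] = 0
For k >= 5: P[k] shifts by exactly 21
Delta array: [0, 0, 0, 0, 0, 21]

Answer: [0, 0, 0, 0, 0, 21]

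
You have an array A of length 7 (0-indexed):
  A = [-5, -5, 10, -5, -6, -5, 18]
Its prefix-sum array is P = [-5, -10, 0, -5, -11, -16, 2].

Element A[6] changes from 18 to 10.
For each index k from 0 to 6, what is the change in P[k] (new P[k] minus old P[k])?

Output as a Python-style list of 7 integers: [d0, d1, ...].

Answer: [0, 0, 0, 0, 0, 0, -8]

Derivation:
Element change: A[6] 18 -> 10, delta = -8
For k < 6: P[k] unchanged, delta_P[k] = 0
For k >= 6: P[k] shifts by exactly -8
Delta array: [0, 0, 0, 0, 0, 0, -8]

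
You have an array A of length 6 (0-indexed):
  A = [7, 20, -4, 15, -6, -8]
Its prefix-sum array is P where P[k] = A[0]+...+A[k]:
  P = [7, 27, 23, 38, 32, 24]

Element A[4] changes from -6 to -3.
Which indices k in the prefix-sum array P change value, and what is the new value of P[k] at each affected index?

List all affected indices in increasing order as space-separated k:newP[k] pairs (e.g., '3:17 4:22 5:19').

P[k] = A[0] + ... + A[k]
P[k] includes A[4] iff k >= 4
Affected indices: 4, 5, ..., 5; delta = 3
  P[4]: 32 + 3 = 35
  P[5]: 24 + 3 = 27

Answer: 4:35 5:27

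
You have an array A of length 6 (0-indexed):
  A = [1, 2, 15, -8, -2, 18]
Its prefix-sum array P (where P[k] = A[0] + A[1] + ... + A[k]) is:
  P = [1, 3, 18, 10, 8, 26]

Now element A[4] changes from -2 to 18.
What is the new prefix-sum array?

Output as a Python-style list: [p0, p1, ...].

Answer: [1, 3, 18, 10, 28, 46]

Derivation:
Change: A[4] -2 -> 18, delta = 20
P[k] for k < 4: unchanged (A[4] not included)
P[k] for k >= 4: shift by delta = 20
  P[0] = 1 + 0 = 1
  P[1] = 3 + 0 = 3
  P[2] = 18 + 0 = 18
  P[3] = 10 + 0 = 10
  P[4] = 8 + 20 = 28
  P[5] = 26 + 20 = 46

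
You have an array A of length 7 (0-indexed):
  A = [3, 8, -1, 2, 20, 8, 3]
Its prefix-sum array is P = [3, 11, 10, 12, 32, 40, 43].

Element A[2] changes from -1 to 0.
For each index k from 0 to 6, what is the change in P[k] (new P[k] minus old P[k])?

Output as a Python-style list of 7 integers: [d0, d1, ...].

Answer: [0, 0, 1, 1, 1, 1, 1]

Derivation:
Element change: A[2] -1 -> 0, delta = 1
For k < 2: P[k] unchanged, delta_P[k] = 0
For k >= 2: P[k] shifts by exactly 1
Delta array: [0, 0, 1, 1, 1, 1, 1]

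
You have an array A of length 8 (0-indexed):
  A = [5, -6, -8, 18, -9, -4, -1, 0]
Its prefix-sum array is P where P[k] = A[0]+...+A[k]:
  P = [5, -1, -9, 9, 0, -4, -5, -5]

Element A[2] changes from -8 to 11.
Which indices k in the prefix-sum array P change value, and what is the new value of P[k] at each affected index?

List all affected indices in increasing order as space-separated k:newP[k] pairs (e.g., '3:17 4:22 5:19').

Answer: 2:10 3:28 4:19 5:15 6:14 7:14

Derivation:
P[k] = A[0] + ... + A[k]
P[k] includes A[2] iff k >= 2
Affected indices: 2, 3, ..., 7; delta = 19
  P[2]: -9 + 19 = 10
  P[3]: 9 + 19 = 28
  P[4]: 0 + 19 = 19
  P[5]: -4 + 19 = 15
  P[6]: -5 + 19 = 14
  P[7]: -5 + 19 = 14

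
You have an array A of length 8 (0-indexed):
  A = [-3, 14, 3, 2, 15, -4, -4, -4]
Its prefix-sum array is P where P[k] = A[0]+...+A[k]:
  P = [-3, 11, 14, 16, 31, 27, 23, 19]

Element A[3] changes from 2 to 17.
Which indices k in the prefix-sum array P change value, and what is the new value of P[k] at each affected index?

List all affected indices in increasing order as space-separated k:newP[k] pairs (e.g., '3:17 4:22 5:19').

Answer: 3:31 4:46 5:42 6:38 7:34

Derivation:
P[k] = A[0] + ... + A[k]
P[k] includes A[3] iff k >= 3
Affected indices: 3, 4, ..., 7; delta = 15
  P[3]: 16 + 15 = 31
  P[4]: 31 + 15 = 46
  P[5]: 27 + 15 = 42
  P[6]: 23 + 15 = 38
  P[7]: 19 + 15 = 34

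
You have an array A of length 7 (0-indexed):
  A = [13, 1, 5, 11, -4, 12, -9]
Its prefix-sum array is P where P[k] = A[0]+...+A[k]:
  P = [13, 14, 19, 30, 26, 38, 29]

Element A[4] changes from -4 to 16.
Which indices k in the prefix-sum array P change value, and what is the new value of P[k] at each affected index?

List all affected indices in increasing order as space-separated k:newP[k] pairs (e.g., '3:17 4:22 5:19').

P[k] = A[0] + ... + A[k]
P[k] includes A[4] iff k >= 4
Affected indices: 4, 5, ..., 6; delta = 20
  P[4]: 26 + 20 = 46
  P[5]: 38 + 20 = 58
  P[6]: 29 + 20 = 49

Answer: 4:46 5:58 6:49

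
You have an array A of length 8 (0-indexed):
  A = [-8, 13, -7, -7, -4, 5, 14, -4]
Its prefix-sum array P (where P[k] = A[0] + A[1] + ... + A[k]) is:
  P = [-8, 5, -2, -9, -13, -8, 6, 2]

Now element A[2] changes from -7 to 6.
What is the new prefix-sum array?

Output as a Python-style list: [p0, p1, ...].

Answer: [-8, 5, 11, 4, 0, 5, 19, 15]

Derivation:
Change: A[2] -7 -> 6, delta = 13
P[k] for k < 2: unchanged (A[2] not included)
P[k] for k >= 2: shift by delta = 13
  P[0] = -8 + 0 = -8
  P[1] = 5 + 0 = 5
  P[2] = -2 + 13 = 11
  P[3] = -9 + 13 = 4
  P[4] = -13 + 13 = 0
  P[5] = -8 + 13 = 5
  P[6] = 6 + 13 = 19
  P[7] = 2 + 13 = 15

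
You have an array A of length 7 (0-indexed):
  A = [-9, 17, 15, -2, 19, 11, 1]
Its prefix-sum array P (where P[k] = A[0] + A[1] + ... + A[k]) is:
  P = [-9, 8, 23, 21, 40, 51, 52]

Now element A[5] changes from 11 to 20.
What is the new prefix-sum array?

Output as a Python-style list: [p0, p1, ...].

Answer: [-9, 8, 23, 21, 40, 60, 61]

Derivation:
Change: A[5] 11 -> 20, delta = 9
P[k] for k < 5: unchanged (A[5] not included)
P[k] for k >= 5: shift by delta = 9
  P[0] = -9 + 0 = -9
  P[1] = 8 + 0 = 8
  P[2] = 23 + 0 = 23
  P[3] = 21 + 0 = 21
  P[4] = 40 + 0 = 40
  P[5] = 51 + 9 = 60
  P[6] = 52 + 9 = 61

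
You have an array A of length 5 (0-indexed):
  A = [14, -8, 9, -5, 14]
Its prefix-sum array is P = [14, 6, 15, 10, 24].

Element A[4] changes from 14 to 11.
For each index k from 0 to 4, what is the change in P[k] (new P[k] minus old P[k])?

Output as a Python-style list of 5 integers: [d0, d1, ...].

Answer: [0, 0, 0, 0, -3]

Derivation:
Element change: A[4] 14 -> 11, delta = -3
For k < 4: P[k] unchanged, delta_P[k] = 0
For k >= 4: P[k] shifts by exactly -3
Delta array: [0, 0, 0, 0, -3]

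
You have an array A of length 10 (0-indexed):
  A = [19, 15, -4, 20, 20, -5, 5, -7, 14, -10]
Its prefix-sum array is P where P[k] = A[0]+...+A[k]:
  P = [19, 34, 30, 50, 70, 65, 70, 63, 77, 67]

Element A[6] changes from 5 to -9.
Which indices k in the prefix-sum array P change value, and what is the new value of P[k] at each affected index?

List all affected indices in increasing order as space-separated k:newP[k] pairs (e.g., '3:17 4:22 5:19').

Answer: 6:56 7:49 8:63 9:53

Derivation:
P[k] = A[0] + ... + A[k]
P[k] includes A[6] iff k >= 6
Affected indices: 6, 7, ..., 9; delta = -14
  P[6]: 70 + -14 = 56
  P[7]: 63 + -14 = 49
  P[8]: 77 + -14 = 63
  P[9]: 67 + -14 = 53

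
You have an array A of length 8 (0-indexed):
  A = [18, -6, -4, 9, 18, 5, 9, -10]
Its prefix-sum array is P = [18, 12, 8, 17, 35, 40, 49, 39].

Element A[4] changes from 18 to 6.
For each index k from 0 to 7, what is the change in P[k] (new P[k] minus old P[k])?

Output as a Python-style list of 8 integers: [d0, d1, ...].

Answer: [0, 0, 0, 0, -12, -12, -12, -12]

Derivation:
Element change: A[4] 18 -> 6, delta = -12
For k < 4: P[k] unchanged, delta_P[k] = 0
For k >= 4: P[k] shifts by exactly -12
Delta array: [0, 0, 0, 0, -12, -12, -12, -12]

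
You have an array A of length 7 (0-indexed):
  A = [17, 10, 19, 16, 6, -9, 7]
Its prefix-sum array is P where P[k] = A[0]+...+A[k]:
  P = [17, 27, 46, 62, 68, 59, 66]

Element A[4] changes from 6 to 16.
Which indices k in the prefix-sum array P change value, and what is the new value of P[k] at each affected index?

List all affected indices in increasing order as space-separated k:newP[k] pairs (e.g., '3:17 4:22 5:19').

Answer: 4:78 5:69 6:76

Derivation:
P[k] = A[0] + ... + A[k]
P[k] includes A[4] iff k >= 4
Affected indices: 4, 5, ..., 6; delta = 10
  P[4]: 68 + 10 = 78
  P[5]: 59 + 10 = 69
  P[6]: 66 + 10 = 76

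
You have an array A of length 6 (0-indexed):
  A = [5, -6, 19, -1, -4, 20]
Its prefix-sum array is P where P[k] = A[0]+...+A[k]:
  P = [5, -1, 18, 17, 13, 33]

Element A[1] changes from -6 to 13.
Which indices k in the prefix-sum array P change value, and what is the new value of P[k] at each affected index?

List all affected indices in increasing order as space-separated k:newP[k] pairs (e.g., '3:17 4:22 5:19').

P[k] = A[0] + ... + A[k]
P[k] includes A[1] iff k >= 1
Affected indices: 1, 2, ..., 5; delta = 19
  P[1]: -1 + 19 = 18
  P[2]: 18 + 19 = 37
  P[3]: 17 + 19 = 36
  P[4]: 13 + 19 = 32
  P[5]: 33 + 19 = 52

Answer: 1:18 2:37 3:36 4:32 5:52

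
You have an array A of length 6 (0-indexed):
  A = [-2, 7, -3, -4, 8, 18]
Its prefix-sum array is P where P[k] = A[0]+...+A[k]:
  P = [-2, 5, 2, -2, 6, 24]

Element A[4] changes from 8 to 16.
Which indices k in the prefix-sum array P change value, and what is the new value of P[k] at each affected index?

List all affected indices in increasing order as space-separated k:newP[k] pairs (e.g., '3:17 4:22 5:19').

P[k] = A[0] + ... + A[k]
P[k] includes A[4] iff k >= 4
Affected indices: 4, 5, ..., 5; delta = 8
  P[4]: 6 + 8 = 14
  P[5]: 24 + 8 = 32

Answer: 4:14 5:32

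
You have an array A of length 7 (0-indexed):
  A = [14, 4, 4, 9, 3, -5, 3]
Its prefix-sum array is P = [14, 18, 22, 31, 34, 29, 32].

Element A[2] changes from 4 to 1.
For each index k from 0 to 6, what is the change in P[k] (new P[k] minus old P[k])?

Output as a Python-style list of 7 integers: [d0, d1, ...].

Element change: A[2] 4 -> 1, delta = -3
For k < 2: P[k] unchanged, delta_P[k] = 0
For k >= 2: P[k] shifts by exactly -3
Delta array: [0, 0, -3, -3, -3, -3, -3]

Answer: [0, 0, -3, -3, -3, -3, -3]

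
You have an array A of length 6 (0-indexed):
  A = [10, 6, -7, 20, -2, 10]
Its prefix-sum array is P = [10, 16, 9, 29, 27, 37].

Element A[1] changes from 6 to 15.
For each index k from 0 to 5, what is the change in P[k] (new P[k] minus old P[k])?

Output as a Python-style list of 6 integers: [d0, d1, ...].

Element change: A[1] 6 -> 15, delta = 9
For k < 1: P[k] unchanged, delta_P[k] = 0
For k >= 1: P[k] shifts by exactly 9
Delta array: [0, 9, 9, 9, 9, 9]

Answer: [0, 9, 9, 9, 9, 9]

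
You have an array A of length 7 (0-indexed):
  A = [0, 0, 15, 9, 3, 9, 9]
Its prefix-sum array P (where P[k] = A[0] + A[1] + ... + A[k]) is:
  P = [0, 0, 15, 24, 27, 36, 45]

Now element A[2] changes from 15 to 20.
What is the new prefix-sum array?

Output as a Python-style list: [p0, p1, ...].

Change: A[2] 15 -> 20, delta = 5
P[k] for k < 2: unchanged (A[2] not included)
P[k] for k >= 2: shift by delta = 5
  P[0] = 0 + 0 = 0
  P[1] = 0 + 0 = 0
  P[2] = 15 + 5 = 20
  P[3] = 24 + 5 = 29
  P[4] = 27 + 5 = 32
  P[5] = 36 + 5 = 41
  P[6] = 45 + 5 = 50

Answer: [0, 0, 20, 29, 32, 41, 50]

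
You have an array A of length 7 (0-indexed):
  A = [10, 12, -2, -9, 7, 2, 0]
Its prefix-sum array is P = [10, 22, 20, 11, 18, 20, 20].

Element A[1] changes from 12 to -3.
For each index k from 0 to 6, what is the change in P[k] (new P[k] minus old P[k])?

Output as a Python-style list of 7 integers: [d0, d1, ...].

Answer: [0, -15, -15, -15, -15, -15, -15]

Derivation:
Element change: A[1] 12 -> -3, delta = -15
For k < 1: P[k] unchanged, delta_P[k] = 0
For k >= 1: P[k] shifts by exactly -15
Delta array: [0, -15, -15, -15, -15, -15, -15]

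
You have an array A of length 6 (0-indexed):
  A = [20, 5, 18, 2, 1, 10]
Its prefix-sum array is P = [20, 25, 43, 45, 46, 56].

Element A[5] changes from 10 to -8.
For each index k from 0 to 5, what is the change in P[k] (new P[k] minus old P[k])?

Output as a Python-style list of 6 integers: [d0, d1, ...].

Answer: [0, 0, 0, 0, 0, -18]

Derivation:
Element change: A[5] 10 -> -8, delta = -18
For k < 5: P[k] unchanged, delta_P[k] = 0
For k >= 5: P[k] shifts by exactly -18
Delta array: [0, 0, 0, 0, 0, -18]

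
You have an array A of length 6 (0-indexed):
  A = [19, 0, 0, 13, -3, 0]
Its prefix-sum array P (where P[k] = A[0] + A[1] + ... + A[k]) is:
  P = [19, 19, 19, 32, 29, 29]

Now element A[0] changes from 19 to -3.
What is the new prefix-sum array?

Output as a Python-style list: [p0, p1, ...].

Change: A[0] 19 -> -3, delta = -22
P[k] for k < 0: unchanged (A[0] not included)
P[k] for k >= 0: shift by delta = -22
  P[0] = 19 + -22 = -3
  P[1] = 19 + -22 = -3
  P[2] = 19 + -22 = -3
  P[3] = 32 + -22 = 10
  P[4] = 29 + -22 = 7
  P[5] = 29 + -22 = 7

Answer: [-3, -3, -3, 10, 7, 7]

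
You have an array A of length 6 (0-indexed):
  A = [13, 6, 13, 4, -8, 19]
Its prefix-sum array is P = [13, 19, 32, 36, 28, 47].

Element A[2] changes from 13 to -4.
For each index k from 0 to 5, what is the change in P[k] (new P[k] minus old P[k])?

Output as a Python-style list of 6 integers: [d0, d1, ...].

Element change: A[2] 13 -> -4, delta = -17
For k < 2: P[k] unchanged, delta_P[k] = 0
For k >= 2: P[k] shifts by exactly -17
Delta array: [0, 0, -17, -17, -17, -17]

Answer: [0, 0, -17, -17, -17, -17]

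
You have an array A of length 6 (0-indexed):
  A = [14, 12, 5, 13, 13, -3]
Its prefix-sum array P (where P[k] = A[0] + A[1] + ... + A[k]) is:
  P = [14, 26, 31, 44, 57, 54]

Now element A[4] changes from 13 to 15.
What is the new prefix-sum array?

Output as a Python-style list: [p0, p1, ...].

Answer: [14, 26, 31, 44, 59, 56]

Derivation:
Change: A[4] 13 -> 15, delta = 2
P[k] for k < 4: unchanged (A[4] not included)
P[k] for k >= 4: shift by delta = 2
  P[0] = 14 + 0 = 14
  P[1] = 26 + 0 = 26
  P[2] = 31 + 0 = 31
  P[3] = 44 + 0 = 44
  P[4] = 57 + 2 = 59
  P[5] = 54 + 2 = 56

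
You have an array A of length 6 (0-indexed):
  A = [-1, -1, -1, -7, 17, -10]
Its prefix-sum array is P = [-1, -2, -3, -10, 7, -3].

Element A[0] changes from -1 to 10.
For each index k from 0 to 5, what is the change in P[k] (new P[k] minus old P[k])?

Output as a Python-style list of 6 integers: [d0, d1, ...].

Answer: [11, 11, 11, 11, 11, 11]

Derivation:
Element change: A[0] -1 -> 10, delta = 11
For k < 0: P[k] unchanged, delta_P[k] = 0
For k >= 0: P[k] shifts by exactly 11
Delta array: [11, 11, 11, 11, 11, 11]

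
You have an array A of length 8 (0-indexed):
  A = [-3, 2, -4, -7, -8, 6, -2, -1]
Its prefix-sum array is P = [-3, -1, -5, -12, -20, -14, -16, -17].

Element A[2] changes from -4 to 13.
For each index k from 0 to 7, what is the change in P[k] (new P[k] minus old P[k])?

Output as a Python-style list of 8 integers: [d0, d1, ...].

Element change: A[2] -4 -> 13, delta = 17
For k < 2: P[k] unchanged, delta_P[k] = 0
For k >= 2: P[k] shifts by exactly 17
Delta array: [0, 0, 17, 17, 17, 17, 17, 17]

Answer: [0, 0, 17, 17, 17, 17, 17, 17]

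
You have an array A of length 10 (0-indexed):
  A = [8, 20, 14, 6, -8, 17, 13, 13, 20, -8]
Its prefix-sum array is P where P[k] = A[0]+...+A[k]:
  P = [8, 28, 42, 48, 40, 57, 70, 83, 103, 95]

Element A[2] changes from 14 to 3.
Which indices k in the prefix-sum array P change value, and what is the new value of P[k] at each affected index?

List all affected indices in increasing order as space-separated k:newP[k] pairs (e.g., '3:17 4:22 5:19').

P[k] = A[0] + ... + A[k]
P[k] includes A[2] iff k >= 2
Affected indices: 2, 3, ..., 9; delta = -11
  P[2]: 42 + -11 = 31
  P[3]: 48 + -11 = 37
  P[4]: 40 + -11 = 29
  P[5]: 57 + -11 = 46
  P[6]: 70 + -11 = 59
  P[7]: 83 + -11 = 72
  P[8]: 103 + -11 = 92
  P[9]: 95 + -11 = 84

Answer: 2:31 3:37 4:29 5:46 6:59 7:72 8:92 9:84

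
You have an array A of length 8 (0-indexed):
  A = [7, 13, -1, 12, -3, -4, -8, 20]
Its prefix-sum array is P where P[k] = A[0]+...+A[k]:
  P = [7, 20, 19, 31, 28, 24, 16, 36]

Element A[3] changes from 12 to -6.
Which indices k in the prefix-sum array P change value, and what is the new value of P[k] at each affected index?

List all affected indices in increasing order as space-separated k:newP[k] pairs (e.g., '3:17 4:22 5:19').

P[k] = A[0] + ... + A[k]
P[k] includes A[3] iff k >= 3
Affected indices: 3, 4, ..., 7; delta = -18
  P[3]: 31 + -18 = 13
  P[4]: 28 + -18 = 10
  P[5]: 24 + -18 = 6
  P[6]: 16 + -18 = -2
  P[7]: 36 + -18 = 18

Answer: 3:13 4:10 5:6 6:-2 7:18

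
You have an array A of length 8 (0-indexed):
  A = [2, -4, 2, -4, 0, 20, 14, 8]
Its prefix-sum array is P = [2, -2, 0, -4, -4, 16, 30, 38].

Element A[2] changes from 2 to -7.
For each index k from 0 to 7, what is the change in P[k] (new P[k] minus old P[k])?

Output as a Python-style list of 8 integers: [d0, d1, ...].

Element change: A[2] 2 -> -7, delta = -9
For k < 2: P[k] unchanged, delta_P[k] = 0
For k >= 2: P[k] shifts by exactly -9
Delta array: [0, 0, -9, -9, -9, -9, -9, -9]

Answer: [0, 0, -9, -9, -9, -9, -9, -9]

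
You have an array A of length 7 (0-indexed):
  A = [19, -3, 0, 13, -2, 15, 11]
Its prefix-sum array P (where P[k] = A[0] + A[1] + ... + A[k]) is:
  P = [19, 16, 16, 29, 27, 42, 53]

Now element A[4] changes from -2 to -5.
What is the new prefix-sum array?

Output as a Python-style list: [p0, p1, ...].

Answer: [19, 16, 16, 29, 24, 39, 50]

Derivation:
Change: A[4] -2 -> -5, delta = -3
P[k] for k < 4: unchanged (A[4] not included)
P[k] for k >= 4: shift by delta = -3
  P[0] = 19 + 0 = 19
  P[1] = 16 + 0 = 16
  P[2] = 16 + 0 = 16
  P[3] = 29 + 0 = 29
  P[4] = 27 + -3 = 24
  P[5] = 42 + -3 = 39
  P[6] = 53 + -3 = 50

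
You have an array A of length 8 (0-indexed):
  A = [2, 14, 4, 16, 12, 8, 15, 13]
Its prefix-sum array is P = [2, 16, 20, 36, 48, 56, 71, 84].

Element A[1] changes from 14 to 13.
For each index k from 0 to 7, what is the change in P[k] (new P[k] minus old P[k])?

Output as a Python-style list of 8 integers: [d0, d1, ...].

Answer: [0, -1, -1, -1, -1, -1, -1, -1]

Derivation:
Element change: A[1] 14 -> 13, delta = -1
For k < 1: P[k] unchanged, delta_P[k] = 0
For k >= 1: P[k] shifts by exactly -1
Delta array: [0, -1, -1, -1, -1, -1, -1, -1]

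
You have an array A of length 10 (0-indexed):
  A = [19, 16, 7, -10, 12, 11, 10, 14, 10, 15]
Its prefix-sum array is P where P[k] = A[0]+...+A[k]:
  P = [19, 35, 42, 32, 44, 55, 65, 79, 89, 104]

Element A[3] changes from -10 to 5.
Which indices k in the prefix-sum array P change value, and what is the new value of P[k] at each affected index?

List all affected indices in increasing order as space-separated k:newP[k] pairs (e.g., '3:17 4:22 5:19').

P[k] = A[0] + ... + A[k]
P[k] includes A[3] iff k >= 3
Affected indices: 3, 4, ..., 9; delta = 15
  P[3]: 32 + 15 = 47
  P[4]: 44 + 15 = 59
  P[5]: 55 + 15 = 70
  P[6]: 65 + 15 = 80
  P[7]: 79 + 15 = 94
  P[8]: 89 + 15 = 104
  P[9]: 104 + 15 = 119

Answer: 3:47 4:59 5:70 6:80 7:94 8:104 9:119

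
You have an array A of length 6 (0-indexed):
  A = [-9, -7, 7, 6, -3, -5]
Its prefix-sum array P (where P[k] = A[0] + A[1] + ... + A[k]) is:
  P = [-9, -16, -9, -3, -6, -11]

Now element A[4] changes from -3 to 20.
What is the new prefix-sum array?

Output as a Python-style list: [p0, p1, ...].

Answer: [-9, -16, -9, -3, 17, 12]

Derivation:
Change: A[4] -3 -> 20, delta = 23
P[k] for k < 4: unchanged (A[4] not included)
P[k] for k >= 4: shift by delta = 23
  P[0] = -9 + 0 = -9
  P[1] = -16 + 0 = -16
  P[2] = -9 + 0 = -9
  P[3] = -3 + 0 = -3
  P[4] = -6 + 23 = 17
  P[5] = -11 + 23 = 12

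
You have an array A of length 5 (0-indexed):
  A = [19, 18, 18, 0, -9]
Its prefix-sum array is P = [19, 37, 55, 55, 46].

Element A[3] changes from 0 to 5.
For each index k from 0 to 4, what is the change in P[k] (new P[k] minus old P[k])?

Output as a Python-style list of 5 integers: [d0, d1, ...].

Answer: [0, 0, 0, 5, 5]

Derivation:
Element change: A[3] 0 -> 5, delta = 5
For k < 3: P[k] unchanged, delta_P[k] = 0
For k >= 3: P[k] shifts by exactly 5
Delta array: [0, 0, 0, 5, 5]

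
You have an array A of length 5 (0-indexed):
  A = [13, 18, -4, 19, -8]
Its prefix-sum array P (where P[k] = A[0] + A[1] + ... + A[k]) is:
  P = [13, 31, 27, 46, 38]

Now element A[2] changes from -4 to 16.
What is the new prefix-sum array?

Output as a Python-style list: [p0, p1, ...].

Answer: [13, 31, 47, 66, 58]

Derivation:
Change: A[2] -4 -> 16, delta = 20
P[k] for k < 2: unchanged (A[2] not included)
P[k] for k >= 2: shift by delta = 20
  P[0] = 13 + 0 = 13
  P[1] = 31 + 0 = 31
  P[2] = 27 + 20 = 47
  P[3] = 46 + 20 = 66
  P[4] = 38 + 20 = 58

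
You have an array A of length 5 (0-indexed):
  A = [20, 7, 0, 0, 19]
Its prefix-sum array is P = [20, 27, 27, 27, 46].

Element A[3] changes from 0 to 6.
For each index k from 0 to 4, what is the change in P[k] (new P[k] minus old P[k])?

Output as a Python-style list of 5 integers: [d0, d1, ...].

Answer: [0, 0, 0, 6, 6]

Derivation:
Element change: A[3] 0 -> 6, delta = 6
For k < 3: P[k] unchanged, delta_P[k] = 0
For k >= 3: P[k] shifts by exactly 6
Delta array: [0, 0, 0, 6, 6]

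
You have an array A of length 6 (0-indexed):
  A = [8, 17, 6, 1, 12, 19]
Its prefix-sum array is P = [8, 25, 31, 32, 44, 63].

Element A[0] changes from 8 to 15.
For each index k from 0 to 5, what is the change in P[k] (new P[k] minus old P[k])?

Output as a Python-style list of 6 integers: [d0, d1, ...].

Answer: [7, 7, 7, 7, 7, 7]

Derivation:
Element change: A[0] 8 -> 15, delta = 7
For k < 0: P[k] unchanged, delta_P[k] = 0
For k >= 0: P[k] shifts by exactly 7
Delta array: [7, 7, 7, 7, 7, 7]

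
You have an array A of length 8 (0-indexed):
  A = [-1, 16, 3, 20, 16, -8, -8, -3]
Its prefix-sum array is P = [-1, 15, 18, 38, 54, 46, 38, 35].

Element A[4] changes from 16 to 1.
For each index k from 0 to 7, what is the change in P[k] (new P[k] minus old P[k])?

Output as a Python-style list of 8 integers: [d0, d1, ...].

Element change: A[4] 16 -> 1, delta = -15
For k < 4: P[k] unchanged, delta_P[k] = 0
For k >= 4: P[k] shifts by exactly -15
Delta array: [0, 0, 0, 0, -15, -15, -15, -15]

Answer: [0, 0, 0, 0, -15, -15, -15, -15]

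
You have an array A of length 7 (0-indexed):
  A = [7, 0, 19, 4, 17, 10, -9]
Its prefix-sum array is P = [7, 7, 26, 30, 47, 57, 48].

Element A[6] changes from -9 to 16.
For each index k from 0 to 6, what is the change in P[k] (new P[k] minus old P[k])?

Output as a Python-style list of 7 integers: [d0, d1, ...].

Element change: A[6] -9 -> 16, delta = 25
For k < 6: P[k] unchanged, delta_P[k] = 0
For k >= 6: P[k] shifts by exactly 25
Delta array: [0, 0, 0, 0, 0, 0, 25]

Answer: [0, 0, 0, 0, 0, 0, 25]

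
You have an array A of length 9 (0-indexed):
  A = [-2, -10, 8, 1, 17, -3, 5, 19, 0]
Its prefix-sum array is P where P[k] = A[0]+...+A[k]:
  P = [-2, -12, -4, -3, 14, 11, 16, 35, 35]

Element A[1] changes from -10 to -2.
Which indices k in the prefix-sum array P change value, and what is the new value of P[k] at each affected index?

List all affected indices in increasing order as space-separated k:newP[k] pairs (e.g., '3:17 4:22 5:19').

Answer: 1:-4 2:4 3:5 4:22 5:19 6:24 7:43 8:43

Derivation:
P[k] = A[0] + ... + A[k]
P[k] includes A[1] iff k >= 1
Affected indices: 1, 2, ..., 8; delta = 8
  P[1]: -12 + 8 = -4
  P[2]: -4 + 8 = 4
  P[3]: -3 + 8 = 5
  P[4]: 14 + 8 = 22
  P[5]: 11 + 8 = 19
  P[6]: 16 + 8 = 24
  P[7]: 35 + 8 = 43
  P[8]: 35 + 8 = 43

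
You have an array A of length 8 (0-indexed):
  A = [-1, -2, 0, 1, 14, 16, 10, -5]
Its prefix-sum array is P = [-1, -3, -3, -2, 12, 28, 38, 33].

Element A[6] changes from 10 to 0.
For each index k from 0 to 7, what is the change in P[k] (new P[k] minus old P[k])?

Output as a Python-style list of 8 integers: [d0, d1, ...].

Answer: [0, 0, 0, 0, 0, 0, -10, -10]

Derivation:
Element change: A[6] 10 -> 0, delta = -10
For k < 6: P[k] unchanged, delta_P[k] = 0
For k >= 6: P[k] shifts by exactly -10
Delta array: [0, 0, 0, 0, 0, 0, -10, -10]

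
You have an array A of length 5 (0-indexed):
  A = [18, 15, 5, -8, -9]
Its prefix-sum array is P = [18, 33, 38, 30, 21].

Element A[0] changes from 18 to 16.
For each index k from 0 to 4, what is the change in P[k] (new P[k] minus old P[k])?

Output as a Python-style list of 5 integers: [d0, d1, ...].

Answer: [-2, -2, -2, -2, -2]

Derivation:
Element change: A[0] 18 -> 16, delta = -2
For k < 0: P[k] unchanged, delta_P[k] = 0
For k >= 0: P[k] shifts by exactly -2
Delta array: [-2, -2, -2, -2, -2]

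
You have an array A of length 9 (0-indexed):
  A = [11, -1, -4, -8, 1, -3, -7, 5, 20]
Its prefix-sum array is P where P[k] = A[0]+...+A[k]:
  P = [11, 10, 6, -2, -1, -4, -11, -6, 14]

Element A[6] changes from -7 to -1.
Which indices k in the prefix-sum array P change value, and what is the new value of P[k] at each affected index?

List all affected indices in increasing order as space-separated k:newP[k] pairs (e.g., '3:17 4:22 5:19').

P[k] = A[0] + ... + A[k]
P[k] includes A[6] iff k >= 6
Affected indices: 6, 7, ..., 8; delta = 6
  P[6]: -11 + 6 = -5
  P[7]: -6 + 6 = 0
  P[8]: 14 + 6 = 20

Answer: 6:-5 7:0 8:20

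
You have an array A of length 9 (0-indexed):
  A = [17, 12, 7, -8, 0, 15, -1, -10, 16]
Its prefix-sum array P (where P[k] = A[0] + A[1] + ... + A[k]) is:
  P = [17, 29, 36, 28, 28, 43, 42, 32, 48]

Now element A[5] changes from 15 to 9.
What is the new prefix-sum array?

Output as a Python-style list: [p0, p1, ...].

Change: A[5] 15 -> 9, delta = -6
P[k] for k < 5: unchanged (A[5] not included)
P[k] for k >= 5: shift by delta = -6
  P[0] = 17 + 0 = 17
  P[1] = 29 + 0 = 29
  P[2] = 36 + 0 = 36
  P[3] = 28 + 0 = 28
  P[4] = 28 + 0 = 28
  P[5] = 43 + -6 = 37
  P[6] = 42 + -6 = 36
  P[7] = 32 + -6 = 26
  P[8] = 48 + -6 = 42

Answer: [17, 29, 36, 28, 28, 37, 36, 26, 42]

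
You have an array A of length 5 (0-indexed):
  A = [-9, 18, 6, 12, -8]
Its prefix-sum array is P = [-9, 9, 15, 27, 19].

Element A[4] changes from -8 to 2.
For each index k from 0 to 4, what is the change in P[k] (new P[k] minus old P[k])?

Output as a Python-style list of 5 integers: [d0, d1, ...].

Element change: A[4] -8 -> 2, delta = 10
For k < 4: P[k] unchanged, delta_P[k] = 0
For k >= 4: P[k] shifts by exactly 10
Delta array: [0, 0, 0, 0, 10]

Answer: [0, 0, 0, 0, 10]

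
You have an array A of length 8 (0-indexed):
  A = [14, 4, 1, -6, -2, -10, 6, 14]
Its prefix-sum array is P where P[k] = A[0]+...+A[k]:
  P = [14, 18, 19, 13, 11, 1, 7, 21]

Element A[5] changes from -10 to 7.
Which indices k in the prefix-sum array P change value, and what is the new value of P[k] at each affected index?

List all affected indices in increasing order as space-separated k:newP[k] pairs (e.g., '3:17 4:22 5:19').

Answer: 5:18 6:24 7:38

Derivation:
P[k] = A[0] + ... + A[k]
P[k] includes A[5] iff k >= 5
Affected indices: 5, 6, ..., 7; delta = 17
  P[5]: 1 + 17 = 18
  P[6]: 7 + 17 = 24
  P[7]: 21 + 17 = 38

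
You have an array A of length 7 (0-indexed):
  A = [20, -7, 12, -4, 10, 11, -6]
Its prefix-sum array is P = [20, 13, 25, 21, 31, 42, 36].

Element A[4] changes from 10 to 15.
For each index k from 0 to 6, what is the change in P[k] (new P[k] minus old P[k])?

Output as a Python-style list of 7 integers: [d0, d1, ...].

Answer: [0, 0, 0, 0, 5, 5, 5]

Derivation:
Element change: A[4] 10 -> 15, delta = 5
For k < 4: P[k] unchanged, delta_P[k] = 0
For k >= 4: P[k] shifts by exactly 5
Delta array: [0, 0, 0, 0, 5, 5, 5]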